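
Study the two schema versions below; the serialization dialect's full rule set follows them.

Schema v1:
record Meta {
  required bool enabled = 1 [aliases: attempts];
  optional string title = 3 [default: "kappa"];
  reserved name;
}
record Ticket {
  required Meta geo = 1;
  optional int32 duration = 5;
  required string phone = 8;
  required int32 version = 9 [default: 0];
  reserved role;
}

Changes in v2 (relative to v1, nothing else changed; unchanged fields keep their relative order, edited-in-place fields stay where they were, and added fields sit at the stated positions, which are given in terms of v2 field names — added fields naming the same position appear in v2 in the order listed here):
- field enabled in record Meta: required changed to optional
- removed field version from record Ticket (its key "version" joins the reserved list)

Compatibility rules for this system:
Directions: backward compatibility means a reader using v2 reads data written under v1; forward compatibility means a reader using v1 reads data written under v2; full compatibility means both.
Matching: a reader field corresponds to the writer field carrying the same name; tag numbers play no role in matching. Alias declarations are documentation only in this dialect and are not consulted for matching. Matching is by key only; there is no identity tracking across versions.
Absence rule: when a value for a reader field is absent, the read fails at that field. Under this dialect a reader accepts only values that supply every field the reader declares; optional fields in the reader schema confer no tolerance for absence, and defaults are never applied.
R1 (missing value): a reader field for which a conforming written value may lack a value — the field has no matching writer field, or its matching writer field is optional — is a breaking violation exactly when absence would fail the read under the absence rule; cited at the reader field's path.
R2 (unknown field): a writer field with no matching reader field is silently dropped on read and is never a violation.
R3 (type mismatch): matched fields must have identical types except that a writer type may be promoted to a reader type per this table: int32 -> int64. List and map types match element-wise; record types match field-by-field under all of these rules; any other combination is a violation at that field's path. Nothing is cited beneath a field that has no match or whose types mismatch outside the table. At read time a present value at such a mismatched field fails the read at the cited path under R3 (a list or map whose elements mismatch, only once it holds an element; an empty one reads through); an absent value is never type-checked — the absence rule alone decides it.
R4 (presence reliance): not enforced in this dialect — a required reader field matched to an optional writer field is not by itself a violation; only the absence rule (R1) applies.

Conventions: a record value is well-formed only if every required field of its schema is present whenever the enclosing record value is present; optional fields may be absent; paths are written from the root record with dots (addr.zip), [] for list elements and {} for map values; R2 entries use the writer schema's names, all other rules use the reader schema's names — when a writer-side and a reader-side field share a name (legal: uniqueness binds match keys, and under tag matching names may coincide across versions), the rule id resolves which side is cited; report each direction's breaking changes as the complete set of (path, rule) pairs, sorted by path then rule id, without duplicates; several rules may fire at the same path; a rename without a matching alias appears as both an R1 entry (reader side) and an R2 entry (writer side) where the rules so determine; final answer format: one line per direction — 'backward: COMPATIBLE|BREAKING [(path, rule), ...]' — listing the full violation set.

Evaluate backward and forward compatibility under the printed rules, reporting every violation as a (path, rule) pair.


backward: BREAKING [(duration, R1), (geo.title, R1)]; forward: BREAKING [(duration, R1), (geo.enabled, R1), (geo.title, R1), (version, R1)]

the writer's type comes first in each Ticket pair
backward pass over Ticket, reader schema v2, writer schema v1:
  geo <- geo (Meta -> Meta, writer required)
  duration <- duration (int32 -> int32, writer optional)
  phone <- phone (string -> string, writer required)
  writer field version has no reader counterpart
  geo.enabled <- geo.enabled (bool -> bool, writer required)
  geo.title <- geo.title (string -> string, writer optional)
  R1 fires at duration
  R1 fires at geo.title
  => 2 violation(s): backward is BREAKING for Ticket
forward pass over Ticket, reader schema v1, writer schema v2:
  geo <- geo (Meta -> Meta, writer required)
  duration <- duration (int32 -> int32, writer optional)
  phone <- phone (string -> string, writer required)
  version has no writer counterpart
  geo.enabled <- geo.enabled (bool -> bool, writer optional)
  geo.title <- geo.title (string -> string, writer optional)
  R1 fires at duration
  R1 fires at geo.enabled
  R1 fires at geo.title
  R1 fires at version
  => 4 violation(s): forward is BREAKING for Ticket


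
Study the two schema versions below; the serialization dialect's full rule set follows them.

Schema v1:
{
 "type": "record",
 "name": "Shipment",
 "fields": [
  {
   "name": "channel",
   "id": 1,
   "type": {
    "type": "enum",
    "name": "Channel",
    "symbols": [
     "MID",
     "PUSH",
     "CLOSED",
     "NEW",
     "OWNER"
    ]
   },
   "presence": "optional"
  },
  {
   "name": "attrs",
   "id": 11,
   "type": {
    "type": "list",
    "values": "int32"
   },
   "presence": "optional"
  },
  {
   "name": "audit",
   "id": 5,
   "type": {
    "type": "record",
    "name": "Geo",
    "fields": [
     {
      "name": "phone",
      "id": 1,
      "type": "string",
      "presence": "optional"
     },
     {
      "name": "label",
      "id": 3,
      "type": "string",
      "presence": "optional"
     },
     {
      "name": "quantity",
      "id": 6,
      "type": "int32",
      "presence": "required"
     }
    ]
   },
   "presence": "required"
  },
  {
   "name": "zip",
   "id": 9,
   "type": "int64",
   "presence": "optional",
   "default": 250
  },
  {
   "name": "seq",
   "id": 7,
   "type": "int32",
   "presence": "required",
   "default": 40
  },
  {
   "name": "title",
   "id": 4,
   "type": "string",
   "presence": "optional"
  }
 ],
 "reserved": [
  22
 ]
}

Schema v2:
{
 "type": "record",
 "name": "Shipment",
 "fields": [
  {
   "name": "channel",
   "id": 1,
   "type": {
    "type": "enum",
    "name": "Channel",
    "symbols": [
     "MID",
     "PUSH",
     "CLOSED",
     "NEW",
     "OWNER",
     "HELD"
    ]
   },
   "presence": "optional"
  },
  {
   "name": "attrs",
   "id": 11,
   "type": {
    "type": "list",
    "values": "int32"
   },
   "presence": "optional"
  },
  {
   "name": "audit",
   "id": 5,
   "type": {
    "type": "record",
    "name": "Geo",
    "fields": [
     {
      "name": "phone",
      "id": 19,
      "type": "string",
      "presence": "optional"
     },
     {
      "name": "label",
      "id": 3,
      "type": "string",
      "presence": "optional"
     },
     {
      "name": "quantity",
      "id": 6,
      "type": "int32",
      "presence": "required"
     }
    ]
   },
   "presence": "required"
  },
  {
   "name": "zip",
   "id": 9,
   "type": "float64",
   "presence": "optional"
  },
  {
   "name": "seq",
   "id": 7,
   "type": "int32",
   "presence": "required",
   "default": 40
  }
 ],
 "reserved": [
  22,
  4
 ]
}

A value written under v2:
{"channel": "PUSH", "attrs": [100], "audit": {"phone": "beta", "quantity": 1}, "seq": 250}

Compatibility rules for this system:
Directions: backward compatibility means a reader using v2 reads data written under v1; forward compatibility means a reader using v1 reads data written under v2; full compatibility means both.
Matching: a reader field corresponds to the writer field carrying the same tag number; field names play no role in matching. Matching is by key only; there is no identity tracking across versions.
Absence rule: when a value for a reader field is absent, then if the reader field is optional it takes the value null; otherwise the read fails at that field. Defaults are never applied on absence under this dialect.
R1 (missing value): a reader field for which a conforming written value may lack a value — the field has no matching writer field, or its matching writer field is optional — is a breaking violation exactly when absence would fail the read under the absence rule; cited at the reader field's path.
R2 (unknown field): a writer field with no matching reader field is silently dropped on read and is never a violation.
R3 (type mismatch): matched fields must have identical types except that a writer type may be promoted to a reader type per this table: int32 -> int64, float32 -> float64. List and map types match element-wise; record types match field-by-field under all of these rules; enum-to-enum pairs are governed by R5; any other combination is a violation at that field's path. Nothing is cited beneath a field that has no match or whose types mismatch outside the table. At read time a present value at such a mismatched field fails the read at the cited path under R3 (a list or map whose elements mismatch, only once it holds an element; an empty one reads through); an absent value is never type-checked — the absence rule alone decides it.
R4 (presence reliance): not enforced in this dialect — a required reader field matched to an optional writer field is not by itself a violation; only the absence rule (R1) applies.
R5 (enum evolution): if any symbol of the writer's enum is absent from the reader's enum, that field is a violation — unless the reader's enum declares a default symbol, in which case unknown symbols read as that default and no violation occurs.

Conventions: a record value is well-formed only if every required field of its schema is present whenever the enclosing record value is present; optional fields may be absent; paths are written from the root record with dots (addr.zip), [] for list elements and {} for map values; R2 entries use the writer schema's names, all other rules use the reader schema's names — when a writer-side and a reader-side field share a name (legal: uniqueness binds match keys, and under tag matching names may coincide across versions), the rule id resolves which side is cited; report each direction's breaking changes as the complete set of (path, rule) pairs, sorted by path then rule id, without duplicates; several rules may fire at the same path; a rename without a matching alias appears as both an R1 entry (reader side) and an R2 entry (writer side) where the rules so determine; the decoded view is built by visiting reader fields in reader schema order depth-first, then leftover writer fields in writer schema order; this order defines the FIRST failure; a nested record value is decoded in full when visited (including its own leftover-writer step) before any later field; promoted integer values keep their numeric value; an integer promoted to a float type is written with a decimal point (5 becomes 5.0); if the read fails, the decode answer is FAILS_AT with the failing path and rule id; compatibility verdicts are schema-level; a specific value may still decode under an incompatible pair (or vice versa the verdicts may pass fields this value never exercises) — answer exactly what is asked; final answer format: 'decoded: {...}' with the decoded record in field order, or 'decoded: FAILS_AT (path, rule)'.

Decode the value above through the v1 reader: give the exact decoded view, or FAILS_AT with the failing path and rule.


decoded: {"channel": "PUSH", "attrs": [100], "audit": {"phone": null, "label": null, "quantity": 1}, "zip": null, "seq": 250, "title": null}

each type pair in Shipment: writer, then reader
decode walk for Shipment under reader schema v1:
  channel := "PUSH"
  attrs := [100]
  audit.phone := null (not supplied -> null)
  audit.label := null (not supplied -> null)
  audit.quantity := 1
  writer audit.phone: unmatched, discarded
  zip := null (not supplied -> null)
  seq := 250
  title := null (not supplied -> null)
  => decoded: {"channel": "PUSH", "attrs": [100], "audit": {"phone": null, "label": null, "quantity": 1}, "zip": null, "seq": 250, "title": null}
the rest of the Shipment diff is inert for this question:
  enum Channel (field channel in record Shipment): symbol HELD added -> matters for Shipment compatibility verdicts, not for this value's decode
  removed field title from record Shipment (its key 4 joins the reserved list) -> inert under this dialect — no rule fires on Shipment and the result does not move
  field zip in record Shipment: type int64 changed to float64 (its default is dropped) -> matters for Shipment compatibility verdicts, not for this value's decode


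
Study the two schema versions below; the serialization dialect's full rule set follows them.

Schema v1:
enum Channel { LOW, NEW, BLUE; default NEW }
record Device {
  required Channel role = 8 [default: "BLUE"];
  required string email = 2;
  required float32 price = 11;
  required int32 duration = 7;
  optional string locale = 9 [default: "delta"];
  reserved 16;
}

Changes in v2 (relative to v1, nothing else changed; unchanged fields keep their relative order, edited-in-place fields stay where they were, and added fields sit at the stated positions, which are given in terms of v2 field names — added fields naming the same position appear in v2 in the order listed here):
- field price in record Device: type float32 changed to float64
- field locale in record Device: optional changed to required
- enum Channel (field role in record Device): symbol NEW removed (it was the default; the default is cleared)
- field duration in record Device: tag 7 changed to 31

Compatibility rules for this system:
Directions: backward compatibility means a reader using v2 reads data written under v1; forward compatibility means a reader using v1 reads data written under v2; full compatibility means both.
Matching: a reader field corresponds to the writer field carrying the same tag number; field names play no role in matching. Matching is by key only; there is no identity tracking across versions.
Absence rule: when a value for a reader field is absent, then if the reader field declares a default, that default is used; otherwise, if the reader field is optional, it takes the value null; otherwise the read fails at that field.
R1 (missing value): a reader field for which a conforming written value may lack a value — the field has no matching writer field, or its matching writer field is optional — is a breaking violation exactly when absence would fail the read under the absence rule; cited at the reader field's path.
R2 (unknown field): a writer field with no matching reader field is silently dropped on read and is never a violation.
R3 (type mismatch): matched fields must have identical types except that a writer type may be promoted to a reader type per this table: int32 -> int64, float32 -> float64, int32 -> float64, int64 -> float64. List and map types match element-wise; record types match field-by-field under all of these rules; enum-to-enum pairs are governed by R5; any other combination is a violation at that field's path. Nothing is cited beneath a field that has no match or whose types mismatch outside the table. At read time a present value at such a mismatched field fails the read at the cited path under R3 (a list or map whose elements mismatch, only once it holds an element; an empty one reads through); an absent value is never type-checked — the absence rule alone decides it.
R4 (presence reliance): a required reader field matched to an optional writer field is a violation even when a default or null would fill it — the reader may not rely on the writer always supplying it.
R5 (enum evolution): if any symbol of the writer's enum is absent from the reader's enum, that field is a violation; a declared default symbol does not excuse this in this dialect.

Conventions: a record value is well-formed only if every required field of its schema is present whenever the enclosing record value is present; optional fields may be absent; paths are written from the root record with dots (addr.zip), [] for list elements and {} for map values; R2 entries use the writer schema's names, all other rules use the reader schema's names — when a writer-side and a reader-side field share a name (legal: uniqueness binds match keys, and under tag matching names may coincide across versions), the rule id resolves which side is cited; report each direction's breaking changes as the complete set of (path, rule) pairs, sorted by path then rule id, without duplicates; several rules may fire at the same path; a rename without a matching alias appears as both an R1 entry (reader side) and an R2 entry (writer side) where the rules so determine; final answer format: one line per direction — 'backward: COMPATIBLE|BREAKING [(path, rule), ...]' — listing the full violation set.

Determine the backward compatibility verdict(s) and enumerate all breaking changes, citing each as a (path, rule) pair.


the writer's type comes first in each Device pair
backward analysis of Device with v2 as reader and v1 as writer:
  role: Channel -> Channel, writer required; from role
  email: string -> string, writer required; from email
  price: float32 -> float64, writer required; from price
  duration: no writer match
  locale: string -> string, writer optional; from locale
  writer field duration has no reader counterpart
  violation R1 at duration
  violation R4 at locale
  violation R5 at role
  => backward: BREAKING (3)
diffs on Device not affecting the asked answer:
  field price in record Device: type float32 changed to float64 -> fires only in the forward direction of Device, which is not asked here

backward: BREAKING [(duration, R1), (locale, R4), (role, R5)]


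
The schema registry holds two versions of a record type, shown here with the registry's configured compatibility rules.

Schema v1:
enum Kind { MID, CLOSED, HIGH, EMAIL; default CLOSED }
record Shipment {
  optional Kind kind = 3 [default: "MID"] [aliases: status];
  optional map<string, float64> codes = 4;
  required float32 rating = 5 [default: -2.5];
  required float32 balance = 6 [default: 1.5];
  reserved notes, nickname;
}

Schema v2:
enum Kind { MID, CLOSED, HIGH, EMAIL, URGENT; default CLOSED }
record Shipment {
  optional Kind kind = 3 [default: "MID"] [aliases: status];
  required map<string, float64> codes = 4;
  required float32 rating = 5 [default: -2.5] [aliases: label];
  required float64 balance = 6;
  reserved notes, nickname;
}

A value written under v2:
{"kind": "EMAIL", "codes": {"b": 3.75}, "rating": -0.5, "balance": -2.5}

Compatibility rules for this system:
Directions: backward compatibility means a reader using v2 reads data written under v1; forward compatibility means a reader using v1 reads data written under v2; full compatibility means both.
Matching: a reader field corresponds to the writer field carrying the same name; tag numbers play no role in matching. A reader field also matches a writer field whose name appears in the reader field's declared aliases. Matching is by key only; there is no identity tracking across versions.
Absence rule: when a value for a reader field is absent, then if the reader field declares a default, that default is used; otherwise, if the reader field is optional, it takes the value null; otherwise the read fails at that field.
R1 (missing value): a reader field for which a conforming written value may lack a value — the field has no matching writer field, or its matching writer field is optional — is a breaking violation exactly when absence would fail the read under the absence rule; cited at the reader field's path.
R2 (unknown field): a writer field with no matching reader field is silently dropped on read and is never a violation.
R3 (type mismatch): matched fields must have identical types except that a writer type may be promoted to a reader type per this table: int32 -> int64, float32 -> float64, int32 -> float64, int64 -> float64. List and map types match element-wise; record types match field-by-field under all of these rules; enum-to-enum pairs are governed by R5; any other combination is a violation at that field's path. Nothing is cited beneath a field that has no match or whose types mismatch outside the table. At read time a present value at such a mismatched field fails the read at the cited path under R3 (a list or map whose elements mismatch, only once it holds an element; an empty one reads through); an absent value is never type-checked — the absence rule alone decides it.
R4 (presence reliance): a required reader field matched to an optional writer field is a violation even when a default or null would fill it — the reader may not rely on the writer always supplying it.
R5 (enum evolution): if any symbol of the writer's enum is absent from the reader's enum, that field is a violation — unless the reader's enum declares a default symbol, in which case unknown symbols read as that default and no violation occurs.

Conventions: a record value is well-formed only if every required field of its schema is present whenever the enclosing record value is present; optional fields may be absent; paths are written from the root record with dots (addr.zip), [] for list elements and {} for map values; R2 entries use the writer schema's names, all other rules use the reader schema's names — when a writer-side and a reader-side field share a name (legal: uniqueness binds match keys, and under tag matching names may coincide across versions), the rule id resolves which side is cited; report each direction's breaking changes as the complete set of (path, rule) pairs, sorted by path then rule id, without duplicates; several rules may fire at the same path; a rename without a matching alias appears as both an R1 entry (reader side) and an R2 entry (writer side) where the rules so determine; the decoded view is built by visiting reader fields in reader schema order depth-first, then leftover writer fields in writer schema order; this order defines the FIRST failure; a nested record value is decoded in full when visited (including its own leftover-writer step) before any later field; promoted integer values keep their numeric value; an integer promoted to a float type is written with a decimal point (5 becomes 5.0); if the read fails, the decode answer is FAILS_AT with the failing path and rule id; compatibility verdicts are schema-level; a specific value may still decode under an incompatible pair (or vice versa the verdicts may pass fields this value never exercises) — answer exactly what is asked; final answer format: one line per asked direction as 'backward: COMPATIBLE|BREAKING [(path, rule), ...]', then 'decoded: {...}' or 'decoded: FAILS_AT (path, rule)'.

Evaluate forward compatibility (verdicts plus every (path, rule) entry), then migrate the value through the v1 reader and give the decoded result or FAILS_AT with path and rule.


forward: BREAKING [(balance, R3)]; decoded: FAILS_AT (balance, R3)

the writer's type comes first in each Shipment pair
forward pass over Shipment, reader schema v1, writer schema v2:
  writer optional, Kind -> Kind: reader kind maps from writer kind
  writer required, map<string, float64> -> map<string, float64>: reader codes maps from writer codes
  writer required, float32 -> float32: reader rating maps from writer rating
  writer required, float64 -> float32: reader balance maps from writer balance
  violation R3 at balance
  => forward: BREAKING (1)
decode (reader v1):
  kind := "EMAIL"
  codes := {"b": 3.75}
  rating := -0.5
  read fails at balance under R3
  => FAILS_AT (balance, R3)
ruling out the remaining Shipment differences:
  enum Kind (field kind in record Shipment): symbol URGENT added -> inert for the asked Shipment verdict: nothing fires
  field codes in record Shipment: optional changed to required -> fires only in the backward direction of Shipment, which is not asked here


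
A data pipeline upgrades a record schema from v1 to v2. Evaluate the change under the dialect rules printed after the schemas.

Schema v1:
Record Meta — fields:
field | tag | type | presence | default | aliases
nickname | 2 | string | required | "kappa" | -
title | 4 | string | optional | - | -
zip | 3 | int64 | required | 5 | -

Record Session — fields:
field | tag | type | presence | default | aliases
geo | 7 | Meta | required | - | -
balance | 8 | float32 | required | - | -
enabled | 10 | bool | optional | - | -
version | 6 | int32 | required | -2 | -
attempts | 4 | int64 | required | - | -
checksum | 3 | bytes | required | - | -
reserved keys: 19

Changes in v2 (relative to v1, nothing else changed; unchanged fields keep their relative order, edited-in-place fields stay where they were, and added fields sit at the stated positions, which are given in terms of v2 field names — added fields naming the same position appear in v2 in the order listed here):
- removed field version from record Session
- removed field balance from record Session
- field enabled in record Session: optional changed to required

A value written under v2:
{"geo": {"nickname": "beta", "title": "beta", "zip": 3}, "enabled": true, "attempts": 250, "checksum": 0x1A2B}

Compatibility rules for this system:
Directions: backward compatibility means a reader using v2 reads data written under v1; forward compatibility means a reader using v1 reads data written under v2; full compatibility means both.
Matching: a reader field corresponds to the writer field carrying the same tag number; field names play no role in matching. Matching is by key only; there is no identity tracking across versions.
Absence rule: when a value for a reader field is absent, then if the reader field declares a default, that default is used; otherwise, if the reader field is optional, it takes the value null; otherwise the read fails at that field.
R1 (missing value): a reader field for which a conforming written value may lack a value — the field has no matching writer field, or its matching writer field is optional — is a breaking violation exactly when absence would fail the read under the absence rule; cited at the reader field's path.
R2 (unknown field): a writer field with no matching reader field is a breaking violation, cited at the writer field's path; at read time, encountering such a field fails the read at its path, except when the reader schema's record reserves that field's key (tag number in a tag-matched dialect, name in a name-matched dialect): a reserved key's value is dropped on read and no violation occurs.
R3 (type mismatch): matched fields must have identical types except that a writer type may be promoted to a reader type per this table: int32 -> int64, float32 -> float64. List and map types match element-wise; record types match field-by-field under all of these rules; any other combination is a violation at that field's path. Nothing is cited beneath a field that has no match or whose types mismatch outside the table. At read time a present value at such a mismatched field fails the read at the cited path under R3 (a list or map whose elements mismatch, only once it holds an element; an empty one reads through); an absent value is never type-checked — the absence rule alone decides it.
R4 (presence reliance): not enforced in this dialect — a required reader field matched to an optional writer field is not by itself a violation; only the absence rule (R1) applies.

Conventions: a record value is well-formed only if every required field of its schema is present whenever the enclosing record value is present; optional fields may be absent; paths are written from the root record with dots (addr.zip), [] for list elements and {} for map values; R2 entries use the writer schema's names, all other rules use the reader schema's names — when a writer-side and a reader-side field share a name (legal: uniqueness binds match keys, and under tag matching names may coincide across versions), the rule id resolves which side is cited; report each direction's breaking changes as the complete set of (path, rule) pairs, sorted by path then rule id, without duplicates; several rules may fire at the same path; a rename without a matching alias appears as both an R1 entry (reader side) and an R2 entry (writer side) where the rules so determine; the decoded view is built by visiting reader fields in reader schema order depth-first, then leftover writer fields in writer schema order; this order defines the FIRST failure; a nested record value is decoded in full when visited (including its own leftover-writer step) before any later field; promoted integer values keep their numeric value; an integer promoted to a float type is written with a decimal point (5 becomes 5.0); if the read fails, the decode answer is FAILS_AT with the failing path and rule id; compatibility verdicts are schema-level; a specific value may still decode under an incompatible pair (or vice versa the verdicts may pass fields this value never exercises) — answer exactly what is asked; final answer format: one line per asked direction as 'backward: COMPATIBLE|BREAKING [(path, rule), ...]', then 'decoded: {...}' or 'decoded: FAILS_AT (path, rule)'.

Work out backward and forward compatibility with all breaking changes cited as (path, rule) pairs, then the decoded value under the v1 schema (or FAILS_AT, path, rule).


each type pair in Session: writer, then reader
backward pass over Session, reader schema v2, writer schema v1:
  Meta -> Meta, writer required: geo aligns to geo
  bool -> bool, writer optional: enabled aligns to enabled
  int64 -> int64, writer required: attempts aligns to attempts
  bytes -> bytes, writer required: checksum aligns to checksum
  balance (writer side), unknown to reader
  version (writer side), unknown to reader
  string -> string, writer required: geo.nickname aligns to geo.nickname
  string -> string, writer optional: geo.title aligns to geo.title
  int64 -> int64, writer required: geo.zip aligns to geo.zip
  violation R2 at balance
  violation R1 at enabled
  violation R2 at version
  => backward: BREAKING (3)
forward pass over Session, reader schema v1, writer schema v2:
  Meta -> Meta, writer required: geo aligns to geo
  balance: no writer match
  bool -> bool, writer required: enabled aligns to enabled
  version: no writer match
  int64 -> int64, writer required: attempts aligns to attempts
  bytes -> bytes, writer required: checksum aligns to checksum
  string -> string, writer required: geo.nickname aligns to geo.nickname
  string -> string, writer optional: geo.title aligns to geo.title
  int64 -> int64, writer required: geo.zip aligns to geo.zip
  violation R1 at balance
  => forward: BREAKING (1)
decode (reader v1):
  geo.nickname := "beta"
  geo.title := "beta"
  geo.zip := 3
  read fails at balance under R1 (no fill)
  => FAILS_AT (balance, R1)

backward: BREAKING [(balance, R2), (enabled, R1), (version, R2)]; forward: BREAKING [(balance, R1)]; decoded: FAILS_AT (balance, R1)


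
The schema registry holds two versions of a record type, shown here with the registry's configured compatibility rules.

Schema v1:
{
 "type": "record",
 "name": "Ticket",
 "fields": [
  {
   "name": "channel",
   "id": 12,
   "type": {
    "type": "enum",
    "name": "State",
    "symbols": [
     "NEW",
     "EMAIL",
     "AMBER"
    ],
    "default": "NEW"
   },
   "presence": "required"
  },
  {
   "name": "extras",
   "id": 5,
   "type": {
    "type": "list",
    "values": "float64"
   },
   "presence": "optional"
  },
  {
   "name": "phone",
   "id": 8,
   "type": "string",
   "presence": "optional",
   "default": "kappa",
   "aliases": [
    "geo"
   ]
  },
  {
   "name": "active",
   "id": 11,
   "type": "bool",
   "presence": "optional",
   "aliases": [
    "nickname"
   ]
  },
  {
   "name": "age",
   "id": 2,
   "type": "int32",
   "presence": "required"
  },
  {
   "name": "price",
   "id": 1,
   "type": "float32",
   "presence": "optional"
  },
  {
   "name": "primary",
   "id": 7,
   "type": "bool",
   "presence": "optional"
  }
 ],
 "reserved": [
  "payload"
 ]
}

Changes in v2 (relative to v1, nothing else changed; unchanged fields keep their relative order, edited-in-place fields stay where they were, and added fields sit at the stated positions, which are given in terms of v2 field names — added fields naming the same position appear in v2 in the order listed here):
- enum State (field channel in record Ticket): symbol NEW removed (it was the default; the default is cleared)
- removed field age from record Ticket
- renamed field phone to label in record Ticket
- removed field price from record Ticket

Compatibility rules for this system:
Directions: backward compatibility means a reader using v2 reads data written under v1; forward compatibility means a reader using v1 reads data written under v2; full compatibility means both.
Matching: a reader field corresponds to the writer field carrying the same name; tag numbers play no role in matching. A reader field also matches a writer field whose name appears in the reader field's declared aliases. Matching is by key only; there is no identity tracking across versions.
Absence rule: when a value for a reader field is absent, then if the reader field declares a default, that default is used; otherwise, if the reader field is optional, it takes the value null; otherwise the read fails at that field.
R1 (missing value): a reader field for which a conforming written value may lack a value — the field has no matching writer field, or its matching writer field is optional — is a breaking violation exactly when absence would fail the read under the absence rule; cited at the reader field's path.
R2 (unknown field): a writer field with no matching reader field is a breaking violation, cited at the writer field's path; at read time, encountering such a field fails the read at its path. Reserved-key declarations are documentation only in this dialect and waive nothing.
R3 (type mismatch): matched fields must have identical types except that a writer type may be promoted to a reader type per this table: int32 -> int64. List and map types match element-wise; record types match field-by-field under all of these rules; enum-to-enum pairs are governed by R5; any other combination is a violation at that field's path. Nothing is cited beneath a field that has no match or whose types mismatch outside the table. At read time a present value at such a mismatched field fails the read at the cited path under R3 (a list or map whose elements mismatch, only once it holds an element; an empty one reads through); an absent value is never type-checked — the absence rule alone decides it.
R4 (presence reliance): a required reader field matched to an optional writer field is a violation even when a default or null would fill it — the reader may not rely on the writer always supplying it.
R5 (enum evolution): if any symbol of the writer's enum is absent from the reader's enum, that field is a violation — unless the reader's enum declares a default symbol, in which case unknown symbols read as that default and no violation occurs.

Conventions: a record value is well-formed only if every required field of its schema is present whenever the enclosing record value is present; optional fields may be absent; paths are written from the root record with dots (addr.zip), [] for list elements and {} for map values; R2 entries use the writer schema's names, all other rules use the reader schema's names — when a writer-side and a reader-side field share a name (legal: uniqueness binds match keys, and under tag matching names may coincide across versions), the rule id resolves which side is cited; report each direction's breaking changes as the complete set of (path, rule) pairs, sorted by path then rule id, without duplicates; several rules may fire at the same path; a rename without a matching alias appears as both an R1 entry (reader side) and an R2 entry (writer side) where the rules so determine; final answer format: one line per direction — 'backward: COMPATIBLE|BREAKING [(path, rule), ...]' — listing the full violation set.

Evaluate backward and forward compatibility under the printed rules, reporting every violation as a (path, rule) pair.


backward: BREAKING [(age, R2), (channel, R5), (phone, R2), (price, R2)]; forward: BREAKING [(age, R1), (label, R2)]

each type pair in Ticket: writer, then reader
backward for Ticket (reader v2, writer v1):
  State -> State, writer required: channel aligns to channel
  list<float64> -> list<float64>, writer optional: extras aligns to extras
  no writer field matches reader label
  bool -> bool, writer optional: active aligns to active
  bool -> bool, writer optional: primary aligns to primary
  phone (writer side), unknown to reader
  age (writer side), unknown to reader
  price (writer side), unknown to reader
  violation R2 at age
  violation R5 at channel
  violation R2 at phone
  violation R2 at price
  backward on Ticket therefore BREAKING (4)
forward for Ticket (reader v1, writer v2):
  State -> State, writer required: channel aligns to channel
  list<float64> -> list<float64>, writer optional: extras aligns to extras
  no writer field matches reader phone
  bool -> bool, writer optional: active aligns to active
  no writer field matches reader age
  no writer field matches reader price
  bool -> bool, writer optional: primary aligns to primary
  label (writer side), unknown to reader
  violation R1 at age
  violation R2 at label
  forward on Ticket therefore BREAKING (2)


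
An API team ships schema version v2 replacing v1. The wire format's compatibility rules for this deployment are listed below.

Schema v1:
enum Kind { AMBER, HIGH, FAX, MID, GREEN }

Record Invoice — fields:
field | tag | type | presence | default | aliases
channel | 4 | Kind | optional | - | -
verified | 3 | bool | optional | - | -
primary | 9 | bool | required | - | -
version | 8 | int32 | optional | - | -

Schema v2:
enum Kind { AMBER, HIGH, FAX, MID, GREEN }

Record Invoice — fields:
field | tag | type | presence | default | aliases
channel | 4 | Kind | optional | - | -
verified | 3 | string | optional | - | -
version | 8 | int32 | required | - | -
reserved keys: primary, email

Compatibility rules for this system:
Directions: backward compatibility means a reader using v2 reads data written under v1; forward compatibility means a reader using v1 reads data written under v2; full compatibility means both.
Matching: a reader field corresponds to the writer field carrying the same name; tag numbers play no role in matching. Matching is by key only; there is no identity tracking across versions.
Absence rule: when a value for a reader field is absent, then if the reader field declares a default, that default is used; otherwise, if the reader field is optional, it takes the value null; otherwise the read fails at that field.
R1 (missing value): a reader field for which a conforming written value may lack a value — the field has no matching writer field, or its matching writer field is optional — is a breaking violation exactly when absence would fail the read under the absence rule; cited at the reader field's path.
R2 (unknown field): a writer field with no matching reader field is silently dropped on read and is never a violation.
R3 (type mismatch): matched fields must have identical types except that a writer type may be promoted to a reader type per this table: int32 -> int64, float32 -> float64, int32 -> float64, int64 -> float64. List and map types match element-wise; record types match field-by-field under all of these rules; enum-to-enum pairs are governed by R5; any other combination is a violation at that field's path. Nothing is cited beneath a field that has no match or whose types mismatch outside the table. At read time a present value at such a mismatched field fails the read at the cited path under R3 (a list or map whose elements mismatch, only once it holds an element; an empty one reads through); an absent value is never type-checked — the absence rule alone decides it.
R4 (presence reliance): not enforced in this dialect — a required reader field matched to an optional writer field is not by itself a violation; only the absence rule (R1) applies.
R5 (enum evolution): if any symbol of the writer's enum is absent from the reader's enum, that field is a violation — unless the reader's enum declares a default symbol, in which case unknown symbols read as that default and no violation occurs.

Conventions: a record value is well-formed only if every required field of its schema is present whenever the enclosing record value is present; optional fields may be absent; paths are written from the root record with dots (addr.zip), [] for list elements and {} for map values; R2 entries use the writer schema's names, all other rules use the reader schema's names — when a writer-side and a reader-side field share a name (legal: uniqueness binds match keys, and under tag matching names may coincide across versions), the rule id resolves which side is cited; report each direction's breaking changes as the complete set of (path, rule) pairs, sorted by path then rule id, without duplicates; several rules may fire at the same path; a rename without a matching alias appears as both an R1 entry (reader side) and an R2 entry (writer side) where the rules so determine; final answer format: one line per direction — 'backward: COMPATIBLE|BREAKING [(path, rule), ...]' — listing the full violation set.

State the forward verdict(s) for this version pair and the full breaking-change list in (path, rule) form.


each type pair in Invoice: writer, then reader
forward pass over Invoice, reader schema v1, writer schema v2:
  channel <- channel (Kind -> Kind, writer optional)
  verified <- verified (string -> bool, writer optional)
  primary: no writer-side match
  version <- version (int32 -> int32, writer required)
  violation R1 at primary
  violation R3 at verified
  => 2 violation(s): forward is BREAKING for Invoice
the other Invoice changes do not affect what is asked:
  field version in record Invoice: optional changed to required -> fires only in the backward direction of Invoice, which is not asked here

forward: BREAKING [(primary, R1), (verified, R3)]
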